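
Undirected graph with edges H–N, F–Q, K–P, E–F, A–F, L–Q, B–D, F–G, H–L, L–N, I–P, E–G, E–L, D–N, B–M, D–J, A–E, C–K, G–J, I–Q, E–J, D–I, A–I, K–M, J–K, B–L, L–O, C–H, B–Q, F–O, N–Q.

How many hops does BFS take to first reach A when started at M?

Level 0: M
Level 1: B, K
Level 2: C, D, J, L, P, Q
Level 3: E, F, G, H, I, N, O
Level 4: A
A first appears at level 4.

4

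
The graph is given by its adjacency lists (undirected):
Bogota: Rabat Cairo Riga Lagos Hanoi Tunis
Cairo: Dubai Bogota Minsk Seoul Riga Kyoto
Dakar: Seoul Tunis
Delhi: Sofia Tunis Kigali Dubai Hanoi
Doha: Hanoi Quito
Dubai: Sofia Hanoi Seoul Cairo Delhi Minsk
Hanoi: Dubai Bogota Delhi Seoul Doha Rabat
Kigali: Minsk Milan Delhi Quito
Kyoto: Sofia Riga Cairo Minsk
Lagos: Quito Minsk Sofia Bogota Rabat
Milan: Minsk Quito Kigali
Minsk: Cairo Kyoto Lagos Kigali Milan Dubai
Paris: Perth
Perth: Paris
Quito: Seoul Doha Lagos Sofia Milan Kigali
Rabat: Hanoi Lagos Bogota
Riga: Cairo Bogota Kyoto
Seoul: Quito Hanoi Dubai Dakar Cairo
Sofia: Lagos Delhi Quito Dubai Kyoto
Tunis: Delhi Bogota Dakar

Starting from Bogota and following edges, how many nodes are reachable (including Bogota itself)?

18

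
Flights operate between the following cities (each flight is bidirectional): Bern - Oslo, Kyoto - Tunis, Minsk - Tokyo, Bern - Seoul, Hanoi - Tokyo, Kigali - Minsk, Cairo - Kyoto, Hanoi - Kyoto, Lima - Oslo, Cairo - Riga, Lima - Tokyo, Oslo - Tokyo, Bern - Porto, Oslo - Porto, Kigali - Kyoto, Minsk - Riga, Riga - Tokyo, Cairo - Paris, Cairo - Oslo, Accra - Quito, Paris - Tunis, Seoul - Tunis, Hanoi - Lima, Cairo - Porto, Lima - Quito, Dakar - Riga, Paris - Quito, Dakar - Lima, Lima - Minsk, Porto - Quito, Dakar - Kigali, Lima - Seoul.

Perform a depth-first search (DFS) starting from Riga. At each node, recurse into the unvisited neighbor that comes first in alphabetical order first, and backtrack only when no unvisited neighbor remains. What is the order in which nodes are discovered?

Riga, Cairo, Kyoto, Hanoi, Lima, Dakar, Kigali, Minsk, Tokyo, Oslo, Bern, Porto, Quito, Accra, Paris, Tunis, Seoul

Visit Riga
Riga → Cairo
Cairo → Kyoto
Kyoto → Hanoi
Hanoi → Lima
Lima → Dakar
Dakar → Kigali
Kigali → Minsk
Minsk → Tokyo
Tokyo → Oslo
Oslo → Bern
Bern → Porto
Porto → Quito
Quito → Accra
Quito → Paris
Paris → Tunis
Tunis → Seoul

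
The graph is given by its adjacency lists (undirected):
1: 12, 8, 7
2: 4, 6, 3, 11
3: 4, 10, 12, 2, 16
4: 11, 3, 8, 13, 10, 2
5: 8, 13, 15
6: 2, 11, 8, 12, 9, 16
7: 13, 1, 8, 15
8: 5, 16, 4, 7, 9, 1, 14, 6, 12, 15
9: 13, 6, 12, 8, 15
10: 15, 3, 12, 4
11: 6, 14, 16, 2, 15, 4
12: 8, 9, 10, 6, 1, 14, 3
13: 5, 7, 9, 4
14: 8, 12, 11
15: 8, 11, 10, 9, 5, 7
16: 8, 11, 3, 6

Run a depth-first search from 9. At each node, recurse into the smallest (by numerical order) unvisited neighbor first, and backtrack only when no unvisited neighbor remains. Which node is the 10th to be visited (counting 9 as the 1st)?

Visit 9
9 → 6
6 → 2
2 → 3
3 → 4
4 → 8
8 → 1
1 → 7
7 → 13
13 → 5
5 → 15
15 → 10
10 → 12
12 → 14
14 → 11
11 → 16

Visit order: 9, 6, 2, 3, 4, 8, 1, 7, 13, 5, 15, 10, 12, 14, 11, 16

5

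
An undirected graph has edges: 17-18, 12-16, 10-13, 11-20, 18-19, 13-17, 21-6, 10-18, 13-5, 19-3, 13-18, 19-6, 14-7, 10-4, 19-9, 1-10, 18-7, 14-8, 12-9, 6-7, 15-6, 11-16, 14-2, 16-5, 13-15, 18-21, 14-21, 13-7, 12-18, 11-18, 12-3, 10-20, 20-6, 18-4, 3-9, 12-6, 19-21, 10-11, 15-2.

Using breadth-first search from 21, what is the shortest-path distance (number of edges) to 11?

Level 0: 21
Level 1: 6, 14, 18, 19
Level 2: 2, 3, 4, 7, 8, 9, 10, 11, 12, 13, 15, 17, 20
Level 3: 1, 5, 16
11 first appears at level 2.

2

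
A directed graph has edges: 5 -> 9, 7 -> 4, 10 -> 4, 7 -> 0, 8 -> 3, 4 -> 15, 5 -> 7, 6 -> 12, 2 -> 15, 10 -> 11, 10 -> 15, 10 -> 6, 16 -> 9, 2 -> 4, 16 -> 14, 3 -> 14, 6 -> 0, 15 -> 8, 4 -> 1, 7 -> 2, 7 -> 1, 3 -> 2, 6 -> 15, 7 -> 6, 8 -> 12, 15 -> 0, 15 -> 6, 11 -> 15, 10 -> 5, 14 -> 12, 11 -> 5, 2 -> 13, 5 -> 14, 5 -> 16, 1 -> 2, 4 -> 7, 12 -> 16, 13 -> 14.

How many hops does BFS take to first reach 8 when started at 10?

Level 0: 10
Level 1: 4, 5, 6, 11, 15
Level 2: 0, 1, 7, 8, 9, 12, 14, 16
Level 3: 2, 3
Level 4: 13
8 first appears at level 2.

2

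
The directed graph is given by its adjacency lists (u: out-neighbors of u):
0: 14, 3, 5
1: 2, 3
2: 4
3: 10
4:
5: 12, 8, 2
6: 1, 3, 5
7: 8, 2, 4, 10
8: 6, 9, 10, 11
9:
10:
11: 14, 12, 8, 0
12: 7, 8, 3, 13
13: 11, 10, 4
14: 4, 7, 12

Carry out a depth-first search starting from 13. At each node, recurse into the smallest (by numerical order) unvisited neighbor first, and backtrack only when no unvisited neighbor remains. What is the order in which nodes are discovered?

13, 4, 10, 11, 0, 3, 5, 2, 8, 6, 1, 9, 12, 7, 14

Visit 13
13 → 4
13 → 10
13 → 11
11 → 0
0 → 3
0 → 5
5 → 2
5 → 8
8 → 6
6 → 1
8 → 9
5 → 12
12 → 7
0 → 14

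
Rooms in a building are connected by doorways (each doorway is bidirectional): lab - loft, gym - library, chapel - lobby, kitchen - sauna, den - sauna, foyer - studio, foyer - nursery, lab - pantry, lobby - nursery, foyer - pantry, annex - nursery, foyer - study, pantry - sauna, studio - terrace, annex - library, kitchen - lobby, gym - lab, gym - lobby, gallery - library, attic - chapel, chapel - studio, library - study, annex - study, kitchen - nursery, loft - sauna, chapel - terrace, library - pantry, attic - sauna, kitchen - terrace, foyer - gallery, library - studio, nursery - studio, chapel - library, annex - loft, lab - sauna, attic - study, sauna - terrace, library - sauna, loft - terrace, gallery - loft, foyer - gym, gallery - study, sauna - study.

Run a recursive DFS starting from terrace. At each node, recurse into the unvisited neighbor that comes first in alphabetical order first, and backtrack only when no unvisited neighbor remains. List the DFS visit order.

terrace chapel attic sauna den kitchen lobby gym foyer gallery library annex loft lab pantry nursery studio study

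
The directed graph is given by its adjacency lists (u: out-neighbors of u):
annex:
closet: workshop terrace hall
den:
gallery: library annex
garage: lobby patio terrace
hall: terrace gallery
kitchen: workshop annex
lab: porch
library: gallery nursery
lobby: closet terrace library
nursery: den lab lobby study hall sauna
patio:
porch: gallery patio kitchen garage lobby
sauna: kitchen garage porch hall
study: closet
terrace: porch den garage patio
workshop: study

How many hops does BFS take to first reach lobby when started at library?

2

Level 0: library
Level 1: gallery, nursery
Level 2: annex, den, hall, lab, lobby, sauna, study
Level 3: closet, garage, kitchen, porch, terrace
Level 4: patio, workshop
lobby first appears at level 2.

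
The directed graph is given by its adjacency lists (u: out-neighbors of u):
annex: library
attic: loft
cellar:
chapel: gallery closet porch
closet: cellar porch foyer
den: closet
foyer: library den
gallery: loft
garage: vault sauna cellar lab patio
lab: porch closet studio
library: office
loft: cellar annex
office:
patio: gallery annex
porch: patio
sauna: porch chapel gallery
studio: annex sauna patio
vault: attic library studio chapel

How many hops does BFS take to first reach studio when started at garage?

Level 0: garage
Level 1: cellar, lab, patio, sauna, vault
Level 2: annex, attic, chapel, closet, gallery, library, porch, studio
Level 3: foyer, loft, office
Level 4: den
studio first appears at level 2.

2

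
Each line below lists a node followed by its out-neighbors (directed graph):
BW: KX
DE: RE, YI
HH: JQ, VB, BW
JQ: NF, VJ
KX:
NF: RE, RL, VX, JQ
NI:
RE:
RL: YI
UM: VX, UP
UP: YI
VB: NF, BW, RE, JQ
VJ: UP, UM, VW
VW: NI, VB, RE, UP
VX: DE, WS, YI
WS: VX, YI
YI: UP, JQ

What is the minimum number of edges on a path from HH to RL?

3

Level 0: HH
Level 1: BW, JQ, VB
Level 2: KX, NF, RE, VJ
Level 3: RL, UM, UP, VW, VX
Level 4: DE, NI, WS, YI
RL first appears at level 3.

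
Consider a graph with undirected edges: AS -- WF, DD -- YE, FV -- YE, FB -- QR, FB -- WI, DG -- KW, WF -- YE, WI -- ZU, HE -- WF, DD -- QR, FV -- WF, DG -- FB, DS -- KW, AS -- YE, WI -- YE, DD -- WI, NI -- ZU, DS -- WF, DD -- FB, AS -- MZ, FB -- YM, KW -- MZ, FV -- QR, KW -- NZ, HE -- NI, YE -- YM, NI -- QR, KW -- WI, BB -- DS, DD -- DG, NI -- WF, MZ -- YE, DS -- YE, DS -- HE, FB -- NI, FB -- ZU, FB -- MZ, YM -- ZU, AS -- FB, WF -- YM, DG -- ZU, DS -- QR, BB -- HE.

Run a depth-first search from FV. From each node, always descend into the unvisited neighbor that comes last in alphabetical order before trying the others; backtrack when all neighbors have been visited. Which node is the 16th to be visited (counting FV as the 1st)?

AS

Visit FV
FV → YE
YE → YM
YM → ZU
ZU → WI
WI → KW
KW → NZ
KW → MZ
MZ → FB
FB → QR
QR → NI
NI → WF
WF → HE
HE → DS
DS → BB
WF → AS
QR → DD
DD → DG

Visit order: FV, YE, YM, ZU, WI, KW, NZ, MZ, FB, QR, NI, WF, HE, DS, BB, AS, DD, DG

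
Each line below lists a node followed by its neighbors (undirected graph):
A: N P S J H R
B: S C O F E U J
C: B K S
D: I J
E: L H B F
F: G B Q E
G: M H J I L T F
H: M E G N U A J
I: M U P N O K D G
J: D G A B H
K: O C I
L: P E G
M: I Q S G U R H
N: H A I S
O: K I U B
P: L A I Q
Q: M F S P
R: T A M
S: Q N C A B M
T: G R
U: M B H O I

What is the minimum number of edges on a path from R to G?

2

Level 0: R
Level 1: A, M, T
Level 2: G, H, I, J, N, P, Q, S, U
Level 3: B, C, D, E, F, K, L, O
G first appears at level 2.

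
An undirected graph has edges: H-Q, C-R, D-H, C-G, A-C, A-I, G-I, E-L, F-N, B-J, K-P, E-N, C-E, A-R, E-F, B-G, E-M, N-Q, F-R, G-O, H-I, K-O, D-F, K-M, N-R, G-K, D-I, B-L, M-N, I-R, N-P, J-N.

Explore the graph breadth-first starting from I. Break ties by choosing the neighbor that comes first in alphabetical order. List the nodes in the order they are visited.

Visit I; enqueue A, D, G, H, R → queue [A, D, G, H, R]
Visit A; enqueue C → queue [D, G, H, R, C]
Visit D; enqueue F → queue [G, H, R, C, F]
Visit G; enqueue B, K, O → queue [H, R, C, F, B, K, O]
Visit H; enqueue Q → queue [R, C, F, B, K, O, Q]
Visit R; enqueue N → queue [C, F, B, K, O, Q, N]
Visit C; enqueue E → queue [F, B, K, O, Q, N, E]
Visit F → queue [B, K, O, Q, N, E]
Visit B; enqueue J, L → queue [K, O, Q, N, E, J, L]
Visit K; enqueue M, P → queue [O, Q, N, E, J, L, M, P]
Visit O → queue [Q, N, E, J, L, M, P]
Visit Q → queue [N, E, J, L, M, P]
Visit N → queue [E, J, L, M, P]
Visit E → queue [J, L, M, P]
Visit J → queue [L, M, P]
Visit L → queue [M, P]
Visit M → queue [P]
Visit P → queue []

I -> A -> D -> G -> H -> R -> C -> F -> B -> K -> O -> Q -> N -> E -> J -> L -> M -> P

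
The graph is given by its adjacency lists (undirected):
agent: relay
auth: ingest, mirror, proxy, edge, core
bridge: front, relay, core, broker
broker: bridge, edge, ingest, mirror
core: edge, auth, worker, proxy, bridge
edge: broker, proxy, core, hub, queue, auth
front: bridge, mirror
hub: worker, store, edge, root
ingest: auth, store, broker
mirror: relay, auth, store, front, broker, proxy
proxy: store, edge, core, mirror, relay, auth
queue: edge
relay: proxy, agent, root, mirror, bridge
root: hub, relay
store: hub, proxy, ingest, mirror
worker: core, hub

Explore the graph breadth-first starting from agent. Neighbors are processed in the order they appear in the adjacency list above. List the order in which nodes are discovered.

agent -> relay -> proxy -> root -> mirror -> bridge -> store -> edge -> core -> auth -> hub -> front -> broker -> ingest -> queue -> worker

Visit agent; enqueue relay → queue [relay]
Visit relay; enqueue proxy, root, mirror, bridge → queue [proxy, root, mirror, bridge]
Visit proxy; enqueue store, edge, core, auth → queue [root, mirror, bridge, store, edge, core, auth]
Visit root; enqueue hub → queue [mirror, bridge, store, edge, core, auth, hub]
Visit mirror; enqueue front, broker → queue [bridge, store, edge, core, auth, hub, front, broker]
Visit bridge → queue [store, edge, core, auth, hub, front, broker]
Visit store; enqueue ingest → queue [edge, core, auth, hub, front, broker, ingest]
Visit edge; enqueue queue → queue [core, auth, hub, front, broker, ingest, queue]
Visit core; enqueue worker → queue [auth, hub, front, broker, ingest, queue, worker]
Visit auth → queue [hub, front, broker, ingest, queue, worker]
Visit hub → queue [front, broker, ingest, queue, worker]
Visit front → queue [broker, ingest, queue, worker]
Visit broker → queue [ingest, queue, worker]
Visit ingest → queue [queue, worker]
Visit queue → queue [worker]
Visit worker → queue []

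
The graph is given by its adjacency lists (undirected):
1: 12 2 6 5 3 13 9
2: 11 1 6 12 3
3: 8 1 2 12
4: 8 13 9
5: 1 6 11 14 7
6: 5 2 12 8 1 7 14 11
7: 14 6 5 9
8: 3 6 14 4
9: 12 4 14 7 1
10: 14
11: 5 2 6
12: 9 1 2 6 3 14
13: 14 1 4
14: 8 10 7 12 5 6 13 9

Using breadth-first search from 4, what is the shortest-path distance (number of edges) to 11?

Level 0: 4
Level 1: 8, 9, 13
Level 2: 1, 3, 6, 7, 12, 14
Level 3: 2, 5, 10, 11
11 first appears at level 3.

3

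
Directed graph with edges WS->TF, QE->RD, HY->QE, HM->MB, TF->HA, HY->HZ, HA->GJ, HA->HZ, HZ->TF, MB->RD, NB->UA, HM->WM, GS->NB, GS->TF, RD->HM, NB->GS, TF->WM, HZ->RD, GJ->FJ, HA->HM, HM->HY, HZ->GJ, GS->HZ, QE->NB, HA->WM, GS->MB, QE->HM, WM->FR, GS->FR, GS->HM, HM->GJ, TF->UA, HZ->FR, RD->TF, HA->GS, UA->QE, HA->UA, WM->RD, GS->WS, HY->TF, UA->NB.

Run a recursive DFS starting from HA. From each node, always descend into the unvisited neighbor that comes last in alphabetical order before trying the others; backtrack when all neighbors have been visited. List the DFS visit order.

Visit HA
HA → WM
WM → RD
RD → TF
TF → UA
UA → QE
QE → NB
NB → GS
GS → WS
GS → MB
GS → HZ
HZ → GJ
GJ → FJ
HZ → FR
GS → HM
HM → HY

HA → WM → RD → TF → UA → QE → NB → GS → WS → MB → HZ → GJ → FJ → FR → HM → HY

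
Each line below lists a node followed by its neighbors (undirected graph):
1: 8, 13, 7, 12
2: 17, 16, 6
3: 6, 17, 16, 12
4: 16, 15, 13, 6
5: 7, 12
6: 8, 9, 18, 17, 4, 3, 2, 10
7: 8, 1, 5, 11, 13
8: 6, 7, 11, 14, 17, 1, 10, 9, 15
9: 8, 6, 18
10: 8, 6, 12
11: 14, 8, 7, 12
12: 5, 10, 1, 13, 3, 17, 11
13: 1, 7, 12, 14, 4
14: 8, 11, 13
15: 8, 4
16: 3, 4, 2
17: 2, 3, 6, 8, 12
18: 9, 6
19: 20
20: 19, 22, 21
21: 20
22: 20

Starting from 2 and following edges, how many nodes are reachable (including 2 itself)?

18

BFS from 2 visits: 2, 17, 16, 6, 3, 8, 12, 4, 9, 18, 10, 7, 11, 14, 1, 15, 5, 13
Reachable nodes: 18 of 22 total.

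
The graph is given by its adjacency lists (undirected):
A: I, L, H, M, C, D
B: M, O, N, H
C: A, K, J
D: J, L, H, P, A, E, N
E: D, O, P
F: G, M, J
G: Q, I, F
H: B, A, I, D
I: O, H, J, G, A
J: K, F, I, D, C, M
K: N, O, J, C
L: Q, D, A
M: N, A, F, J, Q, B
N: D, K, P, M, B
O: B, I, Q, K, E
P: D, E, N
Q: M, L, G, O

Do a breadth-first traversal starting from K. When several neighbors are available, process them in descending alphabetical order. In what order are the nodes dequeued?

Visit K; enqueue O, N, J, C → queue [O, N, J, C]
Visit O; enqueue Q, I, E, B → queue [N, J, C, Q, I, E, B]
Visit N; enqueue P, M, D → queue [J, C, Q, I, E, B, P, M, D]
Visit J; enqueue F → queue [C, Q, I, E, B, P, M, D, F]
Visit C; enqueue A → queue [Q, I, E, B, P, M, D, F, A]
Visit Q; enqueue L, G → queue [I, E, B, P, M, D, F, A, L, G]
Visit I; enqueue H → queue [E, B, P, M, D, F, A, L, G, H]
Visit E → queue [B, P, M, D, F, A, L, G, H]
Visit B → queue [P, M, D, F, A, L, G, H]
Visit P → queue [M, D, F, A, L, G, H]
Visit M → queue [D, F, A, L, G, H]
Visit D → queue [F, A, L, G, H]
Visit F → queue [A, L, G, H]
Visit A → queue [L, G, H]
Visit L → queue [G, H]
Visit G → queue [H]
Visit H → queue []

K → O → N → J → C → Q → I → E → B → P → M → D → F → A → L → G → H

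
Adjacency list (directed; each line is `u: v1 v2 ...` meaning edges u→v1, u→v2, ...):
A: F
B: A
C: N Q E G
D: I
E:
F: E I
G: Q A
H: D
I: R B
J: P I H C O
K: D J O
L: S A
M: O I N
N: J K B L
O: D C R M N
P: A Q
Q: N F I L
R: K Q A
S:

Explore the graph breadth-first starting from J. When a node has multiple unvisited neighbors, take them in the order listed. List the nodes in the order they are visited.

Visit J; enqueue P, I, H, C, O → queue [P, I, H, C, O]
Visit P; enqueue A, Q → queue [I, H, C, O, A, Q]
Visit I; enqueue R, B → queue [H, C, O, A, Q, R, B]
Visit H; enqueue D → queue [C, O, A, Q, R, B, D]
Visit C; enqueue N, E, G → queue [O, A, Q, R, B, D, N, E, G]
Visit O; enqueue M → queue [A, Q, R, B, D, N, E, G, M]
Visit A; enqueue F → queue [Q, R, B, D, N, E, G, M, F]
Visit Q; enqueue L → queue [R, B, D, N, E, G, M, F, L]
Visit R; enqueue K → queue [B, D, N, E, G, M, F, L, K]
Visit B → queue [D, N, E, G, M, F, L, K]
Visit D → queue [N, E, G, M, F, L, K]
Visit N → queue [E, G, M, F, L, K]
Visit E → queue [G, M, F, L, K]
Visit G → queue [M, F, L, K]
Visit M → queue [F, L, K]
Visit F → queue [L, K]
Visit L; enqueue S → queue [K, S]
Visit K → queue [S]
Visit S → queue []

J -> P -> I -> H -> C -> O -> A -> Q -> R -> B -> D -> N -> E -> G -> M -> F -> L -> K -> S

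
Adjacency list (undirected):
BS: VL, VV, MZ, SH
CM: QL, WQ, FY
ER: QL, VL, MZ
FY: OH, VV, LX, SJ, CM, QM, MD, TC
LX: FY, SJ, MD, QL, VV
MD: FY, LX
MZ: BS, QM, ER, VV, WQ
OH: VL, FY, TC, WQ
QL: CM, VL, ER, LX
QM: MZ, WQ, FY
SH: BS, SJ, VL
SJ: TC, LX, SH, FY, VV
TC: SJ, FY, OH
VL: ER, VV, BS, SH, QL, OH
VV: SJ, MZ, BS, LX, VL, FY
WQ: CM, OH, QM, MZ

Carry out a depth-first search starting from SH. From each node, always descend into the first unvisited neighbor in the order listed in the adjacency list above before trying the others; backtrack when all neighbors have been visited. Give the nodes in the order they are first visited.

SH, BS, VL, ER, QL, CM, WQ, OH, FY, VV, SJ, TC, LX, MD, MZ, QM

Visit SH
SH → BS
BS → VL
VL → ER
ER → QL
QL → CM
CM → WQ
WQ → OH
OH → FY
FY → VV
VV → SJ
SJ → TC
SJ → LX
LX → MD
VV → MZ
MZ → QM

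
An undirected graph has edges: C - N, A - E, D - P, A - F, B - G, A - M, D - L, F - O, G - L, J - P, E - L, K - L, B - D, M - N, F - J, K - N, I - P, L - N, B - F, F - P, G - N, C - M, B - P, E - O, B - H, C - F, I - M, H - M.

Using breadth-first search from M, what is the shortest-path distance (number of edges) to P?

2

Level 0: M
Level 1: A, C, H, I, N
Level 2: B, E, F, G, K, L, P
Level 3: D, J, O
P first appears at level 2.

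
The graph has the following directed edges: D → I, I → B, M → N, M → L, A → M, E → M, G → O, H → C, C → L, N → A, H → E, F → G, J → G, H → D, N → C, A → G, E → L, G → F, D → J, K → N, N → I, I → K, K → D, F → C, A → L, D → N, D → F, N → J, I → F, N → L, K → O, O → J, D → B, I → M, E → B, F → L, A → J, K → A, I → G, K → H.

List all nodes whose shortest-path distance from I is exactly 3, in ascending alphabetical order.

E, J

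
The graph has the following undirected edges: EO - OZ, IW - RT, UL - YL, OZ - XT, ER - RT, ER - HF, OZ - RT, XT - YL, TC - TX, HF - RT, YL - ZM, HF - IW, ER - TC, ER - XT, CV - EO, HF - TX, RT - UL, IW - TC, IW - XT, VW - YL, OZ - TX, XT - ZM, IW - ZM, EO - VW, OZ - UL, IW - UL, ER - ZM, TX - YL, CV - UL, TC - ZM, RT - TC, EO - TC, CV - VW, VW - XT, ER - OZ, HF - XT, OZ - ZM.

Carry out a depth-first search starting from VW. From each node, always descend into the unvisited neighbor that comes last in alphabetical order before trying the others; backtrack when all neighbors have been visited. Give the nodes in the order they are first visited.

VW → YL → ZM → XT → OZ → UL → RT → TC → TX → HF → IW → ER → EO → CV

Visit VW
VW → YL
YL → ZM
ZM → XT
XT → OZ
OZ → UL
UL → RT
RT → TC
TC → TX
TX → HF
HF → IW
HF → ER
TC → EO
EO → CV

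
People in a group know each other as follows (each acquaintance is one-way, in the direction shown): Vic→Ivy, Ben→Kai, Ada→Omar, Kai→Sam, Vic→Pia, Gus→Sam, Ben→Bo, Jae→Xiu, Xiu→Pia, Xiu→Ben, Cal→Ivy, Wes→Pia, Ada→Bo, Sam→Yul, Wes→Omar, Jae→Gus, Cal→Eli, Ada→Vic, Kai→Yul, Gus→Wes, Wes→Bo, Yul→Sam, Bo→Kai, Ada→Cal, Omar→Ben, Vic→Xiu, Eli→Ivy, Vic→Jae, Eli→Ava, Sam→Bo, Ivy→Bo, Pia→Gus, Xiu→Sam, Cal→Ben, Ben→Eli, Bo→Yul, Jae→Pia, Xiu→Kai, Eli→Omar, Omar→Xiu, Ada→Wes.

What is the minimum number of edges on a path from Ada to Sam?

Level 0: Ada
Level 1: Bo, Cal, Omar, Vic, Wes
Level 2: Ben, Eli, Ivy, Jae, Kai, Pia, Xiu, Yul
Level 3: Ava, Gus, Sam
Sam first appears at level 3.

3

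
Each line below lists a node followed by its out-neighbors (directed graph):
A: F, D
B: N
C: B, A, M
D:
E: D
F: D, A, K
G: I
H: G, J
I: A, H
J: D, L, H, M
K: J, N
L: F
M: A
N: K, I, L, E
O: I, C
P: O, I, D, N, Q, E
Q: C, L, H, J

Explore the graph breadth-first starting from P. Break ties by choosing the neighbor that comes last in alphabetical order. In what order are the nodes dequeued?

Visit P; enqueue Q, O, N, I, E, D → queue [Q, O, N, I, E, D]
Visit Q; enqueue L, J, H, C → queue [O, N, I, E, D, L, J, H, C]
Visit O → queue [N, I, E, D, L, J, H, C]
Visit N; enqueue K → queue [I, E, D, L, J, H, C, K]
Visit I; enqueue A → queue [E, D, L, J, H, C, K, A]
Visit E → queue [D, L, J, H, C, K, A]
Visit D → queue [L, J, H, C, K, A]
Visit L; enqueue F → queue [J, H, C, K, A, F]
Visit J; enqueue M → queue [H, C, K, A, F, M]
Visit H; enqueue G → queue [C, K, A, F, M, G]
Visit C; enqueue B → queue [K, A, F, M, G, B]
Visit K → queue [A, F, M, G, B]
Visit A → queue [F, M, G, B]
Visit F → queue [M, G, B]
Visit M → queue [G, B]
Visit G → queue [B]
Visit B → queue []

P -> Q -> O -> N -> I -> E -> D -> L -> J -> H -> C -> K -> A -> F -> M -> G -> B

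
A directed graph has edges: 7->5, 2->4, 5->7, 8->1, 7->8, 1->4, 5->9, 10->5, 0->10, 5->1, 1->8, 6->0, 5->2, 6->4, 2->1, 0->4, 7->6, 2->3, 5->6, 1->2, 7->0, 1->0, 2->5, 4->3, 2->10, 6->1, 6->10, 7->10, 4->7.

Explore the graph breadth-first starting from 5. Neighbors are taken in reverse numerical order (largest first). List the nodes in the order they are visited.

Visit 5; enqueue 9, 7, 6, 2, 1 → queue [9, 7, 6, 2, 1]
Visit 9 → queue [7, 6, 2, 1]
Visit 7; enqueue 10, 8, 0 → queue [6, 2, 1, 10, 8, 0]
Visit 6; enqueue 4 → queue [2, 1, 10, 8, 0, 4]
Visit 2; enqueue 3 → queue [1, 10, 8, 0, 4, 3]
Visit 1 → queue [10, 8, 0, 4, 3]
Visit 10 → queue [8, 0, 4, 3]
Visit 8 → queue [0, 4, 3]
Visit 0 → queue [4, 3]
Visit 4 → queue [3]
Visit 3 → queue []

5 9 7 6 2 1 10 8 0 4 3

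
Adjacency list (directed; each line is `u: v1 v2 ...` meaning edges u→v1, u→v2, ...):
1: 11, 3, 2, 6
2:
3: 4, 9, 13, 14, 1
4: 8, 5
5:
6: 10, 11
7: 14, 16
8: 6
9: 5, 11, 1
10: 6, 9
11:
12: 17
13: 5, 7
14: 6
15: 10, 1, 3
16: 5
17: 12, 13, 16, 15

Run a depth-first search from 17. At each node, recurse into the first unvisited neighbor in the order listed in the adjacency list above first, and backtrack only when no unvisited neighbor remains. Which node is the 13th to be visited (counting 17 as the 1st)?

4

Visit 17
17 → 12
17 → 13
13 → 5
13 → 7
7 → 14
14 → 6
6 → 10
10 → 9
9 → 11
9 → 1
1 → 3
3 → 4
4 → 8
1 → 2
7 → 16
17 → 15

Visit order: 17, 12, 13, 5, 7, 14, 6, 10, 9, 11, 1, 3, 4, 8, 2, 16, 15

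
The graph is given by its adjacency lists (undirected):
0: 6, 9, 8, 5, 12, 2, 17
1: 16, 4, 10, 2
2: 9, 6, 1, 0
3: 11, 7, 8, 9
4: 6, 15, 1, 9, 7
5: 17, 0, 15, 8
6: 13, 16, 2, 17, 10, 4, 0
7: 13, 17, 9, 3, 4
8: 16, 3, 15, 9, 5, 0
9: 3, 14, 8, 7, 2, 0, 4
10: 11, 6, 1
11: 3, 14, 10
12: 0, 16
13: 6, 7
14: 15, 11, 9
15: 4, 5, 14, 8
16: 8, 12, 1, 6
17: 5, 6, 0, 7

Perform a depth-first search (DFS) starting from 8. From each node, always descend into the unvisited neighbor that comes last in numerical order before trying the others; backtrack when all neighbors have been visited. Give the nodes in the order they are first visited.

8 → 16 → 12 → 0 → 17 → 7 → 13 → 6 → 10 → 11 → 14 → 15 → 5 → 4 → 9 → 3 → 2 → 1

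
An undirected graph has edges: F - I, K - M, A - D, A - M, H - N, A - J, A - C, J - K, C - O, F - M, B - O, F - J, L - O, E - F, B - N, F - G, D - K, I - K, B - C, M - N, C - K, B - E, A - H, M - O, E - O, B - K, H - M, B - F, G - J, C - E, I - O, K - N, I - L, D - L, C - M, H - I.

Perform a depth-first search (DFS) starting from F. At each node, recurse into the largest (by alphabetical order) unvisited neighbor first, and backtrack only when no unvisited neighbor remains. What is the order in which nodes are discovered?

F M O L I K N H A J G D C E B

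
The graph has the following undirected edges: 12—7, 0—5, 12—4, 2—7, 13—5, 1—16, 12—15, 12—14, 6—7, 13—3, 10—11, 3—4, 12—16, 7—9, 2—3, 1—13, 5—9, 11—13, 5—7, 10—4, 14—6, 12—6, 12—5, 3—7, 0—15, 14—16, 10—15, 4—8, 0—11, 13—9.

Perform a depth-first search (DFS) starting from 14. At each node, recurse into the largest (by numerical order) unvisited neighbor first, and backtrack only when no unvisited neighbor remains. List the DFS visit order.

Visit 14
14 → 16
16 → 12
12 → 15
15 → 10
10 → 11
11 → 13
13 → 9
9 → 7
7 → 6
7 → 5
5 → 0
7 → 3
3 → 4
4 → 8
3 → 2
13 → 1

14, 16, 12, 15, 10, 11, 13, 9, 7, 6, 5, 0, 3, 4, 8, 2, 1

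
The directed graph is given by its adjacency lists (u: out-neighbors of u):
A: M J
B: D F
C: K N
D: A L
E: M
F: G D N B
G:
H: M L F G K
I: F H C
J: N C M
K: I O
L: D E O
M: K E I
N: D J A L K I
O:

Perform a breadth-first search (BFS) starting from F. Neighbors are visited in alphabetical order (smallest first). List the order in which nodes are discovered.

Visit F; enqueue B, D, G, N → queue [B, D, G, N]
Visit B → queue [D, G, N]
Visit D; enqueue A, L → queue [G, N, A, L]
Visit G → queue [N, A, L]
Visit N; enqueue I, J, K → queue [A, L, I, J, K]
Visit A; enqueue M → queue [L, I, J, K, M]
Visit L; enqueue E, O → queue [I, J, K, M, E, O]
Visit I; enqueue C, H → queue [J, K, M, E, O, C, H]
Visit J → queue [K, M, E, O, C, H]
Visit K → queue [M, E, O, C, H]
Visit M → queue [E, O, C, H]
Visit E → queue [O, C, H]
Visit O → queue [C, H]
Visit C → queue [H]
Visit H → queue []

F -> B -> D -> G -> N -> A -> L -> I -> J -> K -> M -> E -> O -> C -> H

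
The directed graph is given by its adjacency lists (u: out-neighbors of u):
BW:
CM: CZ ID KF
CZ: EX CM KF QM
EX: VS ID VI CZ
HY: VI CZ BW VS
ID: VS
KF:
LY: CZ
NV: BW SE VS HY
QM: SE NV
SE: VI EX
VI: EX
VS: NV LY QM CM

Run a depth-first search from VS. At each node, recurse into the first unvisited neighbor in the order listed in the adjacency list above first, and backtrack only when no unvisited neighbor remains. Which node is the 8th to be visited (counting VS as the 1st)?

CZ

Visit VS
VS → NV
NV → BW
NV → SE
SE → VI
VI → EX
EX → ID
EX → CZ
CZ → CM
CM → KF
CZ → QM
NV → HY
VS → LY

Visit order: VS, NV, BW, SE, VI, EX, ID, CZ, CM, KF, QM, HY, LY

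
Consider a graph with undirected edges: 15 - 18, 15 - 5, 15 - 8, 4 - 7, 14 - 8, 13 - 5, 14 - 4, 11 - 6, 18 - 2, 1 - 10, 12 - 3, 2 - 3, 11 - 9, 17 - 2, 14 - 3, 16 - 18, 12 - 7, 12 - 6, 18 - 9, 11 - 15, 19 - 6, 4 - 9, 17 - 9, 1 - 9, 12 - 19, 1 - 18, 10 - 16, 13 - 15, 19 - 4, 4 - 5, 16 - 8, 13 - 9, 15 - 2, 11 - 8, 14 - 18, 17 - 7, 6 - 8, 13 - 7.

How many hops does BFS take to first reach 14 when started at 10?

3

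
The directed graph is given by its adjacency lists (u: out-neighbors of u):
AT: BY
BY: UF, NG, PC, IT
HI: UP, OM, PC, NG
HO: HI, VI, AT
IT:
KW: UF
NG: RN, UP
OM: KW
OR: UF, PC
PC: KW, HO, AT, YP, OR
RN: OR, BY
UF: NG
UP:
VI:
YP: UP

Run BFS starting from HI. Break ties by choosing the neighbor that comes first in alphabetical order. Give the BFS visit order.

Visit HI; enqueue NG, OM, PC, UP → queue [NG, OM, PC, UP]
Visit NG; enqueue RN → queue [OM, PC, UP, RN]
Visit OM; enqueue KW → queue [PC, UP, RN, KW]
Visit PC; enqueue AT, HO, OR, YP → queue [UP, RN, KW, AT, HO, OR, YP]
Visit UP → queue [RN, KW, AT, HO, OR, YP]
Visit RN; enqueue BY → queue [KW, AT, HO, OR, YP, BY]
Visit KW; enqueue UF → queue [AT, HO, OR, YP, BY, UF]
Visit AT → queue [HO, OR, YP, BY, UF]
Visit HO; enqueue VI → queue [OR, YP, BY, UF, VI]
Visit OR → queue [YP, BY, UF, VI]
Visit YP → queue [BY, UF, VI]
Visit BY; enqueue IT → queue [UF, VI, IT]
Visit UF → queue [VI, IT]
Visit VI → queue [IT]
Visit IT → queue []

HI, NG, OM, PC, UP, RN, KW, AT, HO, OR, YP, BY, UF, VI, IT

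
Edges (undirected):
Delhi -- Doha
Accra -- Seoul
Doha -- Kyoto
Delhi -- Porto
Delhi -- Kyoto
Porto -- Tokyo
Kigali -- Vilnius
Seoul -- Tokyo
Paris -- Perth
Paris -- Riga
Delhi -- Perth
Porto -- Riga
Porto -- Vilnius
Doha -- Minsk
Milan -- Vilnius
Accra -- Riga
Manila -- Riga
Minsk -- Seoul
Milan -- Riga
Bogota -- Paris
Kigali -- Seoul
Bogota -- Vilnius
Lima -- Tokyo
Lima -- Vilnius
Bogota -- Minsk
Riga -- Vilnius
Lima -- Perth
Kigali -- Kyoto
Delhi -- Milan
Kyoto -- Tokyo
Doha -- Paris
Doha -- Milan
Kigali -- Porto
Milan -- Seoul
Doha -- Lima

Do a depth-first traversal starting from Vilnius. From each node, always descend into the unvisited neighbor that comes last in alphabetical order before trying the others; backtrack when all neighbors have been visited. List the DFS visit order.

Visit Vilnius
Vilnius → Riga
Riga → Porto
Porto → Tokyo
Tokyo → Seoul
Seoul → Minsk
Minsk → Doha
Doha → Paris
Paris → Perth
Perth → Lima
Perth → Delhi
Delhi → Milan
Delhi → Kyoto
Kyoto → Kigali
Paris → Bogota
Seoul → Accra
Riga → Manila

Vilnius → Riga → Porto → Tokyo → Seoul → Minsk → Doha → Paris → Perth → Lima → Delhi → Milan → Kyoto → Kigali → Bogota → Accra → Manila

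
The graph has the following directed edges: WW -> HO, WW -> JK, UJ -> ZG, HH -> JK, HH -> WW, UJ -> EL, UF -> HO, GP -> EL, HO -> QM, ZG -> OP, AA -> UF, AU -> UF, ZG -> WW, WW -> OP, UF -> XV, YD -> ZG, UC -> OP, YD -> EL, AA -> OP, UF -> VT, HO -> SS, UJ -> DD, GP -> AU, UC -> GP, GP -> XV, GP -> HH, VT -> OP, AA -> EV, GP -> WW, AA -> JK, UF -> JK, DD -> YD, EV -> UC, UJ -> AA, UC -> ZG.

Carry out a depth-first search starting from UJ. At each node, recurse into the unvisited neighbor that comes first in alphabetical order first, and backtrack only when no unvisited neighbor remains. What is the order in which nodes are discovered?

Visit UJ
UJ → AA
AA → EV
EV → UC
UC → GP
GP → AU
AU → UF
UF → HO
HO → QM
HO → SS
UF → JK
UF → VT
VT → OP
UF → XV
GP → EL
GP → HH
HH → WW
UC → ZG
UJ → DD
DD → YD

UJ → AA → EV → UC → GP → AU → UF → HO → QM → SS → JK → VT → OP → XV → EL → HH → WW → ZG → DD → YD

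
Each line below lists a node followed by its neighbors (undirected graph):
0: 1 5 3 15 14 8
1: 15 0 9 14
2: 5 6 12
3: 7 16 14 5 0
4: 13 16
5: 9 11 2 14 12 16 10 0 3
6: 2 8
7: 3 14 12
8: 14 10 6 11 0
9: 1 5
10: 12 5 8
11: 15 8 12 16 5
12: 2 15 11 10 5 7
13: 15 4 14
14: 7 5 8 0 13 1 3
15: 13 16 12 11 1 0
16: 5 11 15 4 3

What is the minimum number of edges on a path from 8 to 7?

2

Level 0: 8
Level 1: 0, 6, 10, 11, 14
Level 2: 1, 2, 3, 5, 7, 12, 13, 15, 16
Level 3: 4, 9
7 first appears at level 2.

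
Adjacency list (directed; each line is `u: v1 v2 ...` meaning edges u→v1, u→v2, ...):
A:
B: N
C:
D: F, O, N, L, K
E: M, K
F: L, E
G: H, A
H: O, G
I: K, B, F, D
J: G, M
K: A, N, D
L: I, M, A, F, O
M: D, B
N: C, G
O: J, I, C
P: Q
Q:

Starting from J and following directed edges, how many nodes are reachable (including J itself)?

BFS from J visits: J, G, M, H, A, D, B, O, F, N, L, K, I, C, E
Reachable nodes: 15 of 17 total.

15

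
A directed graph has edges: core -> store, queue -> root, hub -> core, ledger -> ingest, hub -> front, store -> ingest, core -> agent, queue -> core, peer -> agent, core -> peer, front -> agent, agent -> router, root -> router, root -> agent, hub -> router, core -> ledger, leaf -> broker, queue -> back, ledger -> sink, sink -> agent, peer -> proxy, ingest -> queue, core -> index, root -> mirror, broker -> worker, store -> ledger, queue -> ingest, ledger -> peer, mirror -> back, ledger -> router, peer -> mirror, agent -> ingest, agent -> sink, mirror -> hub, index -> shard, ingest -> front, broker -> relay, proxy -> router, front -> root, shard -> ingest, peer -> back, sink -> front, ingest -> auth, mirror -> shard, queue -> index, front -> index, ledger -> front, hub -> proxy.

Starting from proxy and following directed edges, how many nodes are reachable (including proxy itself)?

BFS from proxy visits: proxy, router
Reachable nodes: 2 of 22 total.

2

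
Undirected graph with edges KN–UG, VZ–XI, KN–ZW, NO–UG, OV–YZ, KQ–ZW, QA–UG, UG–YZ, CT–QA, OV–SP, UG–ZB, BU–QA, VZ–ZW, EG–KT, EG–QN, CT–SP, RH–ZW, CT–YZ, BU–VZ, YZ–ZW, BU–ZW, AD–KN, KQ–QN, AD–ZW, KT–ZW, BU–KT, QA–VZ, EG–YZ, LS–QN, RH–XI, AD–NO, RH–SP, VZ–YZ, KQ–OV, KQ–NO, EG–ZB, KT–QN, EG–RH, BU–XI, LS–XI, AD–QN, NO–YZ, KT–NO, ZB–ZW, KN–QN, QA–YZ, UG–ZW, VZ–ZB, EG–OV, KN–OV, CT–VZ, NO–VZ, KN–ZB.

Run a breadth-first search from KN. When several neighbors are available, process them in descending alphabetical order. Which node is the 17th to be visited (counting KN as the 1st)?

LS

Visit KN; enqueue ZW, ZB, UG, QN, OV, AD → queue [ZW, ZB, UG, QN, OV, AD]
Visit ZW; enqueue YZ, VZ, RH, KT, KQ, BU → queue [ZB, UG, QN, OV, AD, YZ, VZ, RH, KT, KQ, BU]
Visit ZB; enqueue EG → queue [UG, QN, OV, AD, YZ, VZ, RH, KT, KQ, BU, EG]
Visit UG; enqueue QA, NO → queue [QN, OV, AD, YZ, VZ, RH, KT, KQ, BU, EG, QA, NO]
Visit QN; enqueue LS → queue [OV, AD, YZ, VZ, RH, KT, KQ, BU, EG, QA, NO, LS]
Visit OV; enqueue SP → queue [AD, YZ, VZ, RH, KT, KQ, BU, EG, QA, NO, LS, SP]
Visit AD → queue [YZ, VZ, RH, KT, KQ, BU, EG, QA, NO, LS, SP]
Visit YZ; enqueue CT → queue [VZ, RH, KT, KQ, BU, EG, QA, NO, LS, SP, CT]
Visit VZ; enqueue XI → queue [RH, KT, KQ, BU, EG, QA, NO, LS, SP, CT, XI]
Visit RH → queue [KT, KQ, BU, EG, QA, NO, LS, SP, CT, XI]
Visit KT → queue [KQ, BU, EG, QA, NO, LS, SP, CT, XI]
Visit KQ → queue [BU, EG, QA, NO, LS, SP, CT, XI]
Visit BU → queue [EG, QA, NO, LS, SP, CT, XI]
Visit EG → queue [QA, NO, LS, SP, CT, XI]
Visit QA → queue [NO, LS, SP, CT, XI]
Visit NO → queue [LS, SP, CT, XI]
Visit LS → queue [SP, CT, XI]
Visit SP → queue [CT, XI]
Visit CT → queue [XI]
Visit XI → queue []

Visit order: KN, ZW, ZB, UG, QN, OV, AD, YZ, VZ, RH, KT, KQ, BU, EG, QA, NO, LS, SP, CT, XI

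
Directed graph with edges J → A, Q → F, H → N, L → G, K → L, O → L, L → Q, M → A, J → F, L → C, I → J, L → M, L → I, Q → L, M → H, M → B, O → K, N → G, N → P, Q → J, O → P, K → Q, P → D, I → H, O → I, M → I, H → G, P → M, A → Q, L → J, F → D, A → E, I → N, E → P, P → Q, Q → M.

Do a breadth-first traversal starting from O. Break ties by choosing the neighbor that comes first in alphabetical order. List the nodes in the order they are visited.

O, I, K, L, P, H, J, N, Q, C, G, M, D, A, F, B, E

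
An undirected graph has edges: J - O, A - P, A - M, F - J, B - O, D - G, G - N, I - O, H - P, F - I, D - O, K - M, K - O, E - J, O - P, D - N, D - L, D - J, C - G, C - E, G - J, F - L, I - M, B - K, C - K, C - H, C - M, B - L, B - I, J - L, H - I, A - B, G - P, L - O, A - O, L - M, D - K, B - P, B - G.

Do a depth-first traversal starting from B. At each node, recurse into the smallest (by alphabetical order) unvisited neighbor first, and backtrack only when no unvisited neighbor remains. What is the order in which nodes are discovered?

B, A, M, C, E, J, D, G, N, P, H, I, F, L, O, K

Visit B
B → A
A → M
M → C
C → E
E → J
J → D
D → G
G → N
G → P
P → H
H → I
I → F
F → L
L → O
O → K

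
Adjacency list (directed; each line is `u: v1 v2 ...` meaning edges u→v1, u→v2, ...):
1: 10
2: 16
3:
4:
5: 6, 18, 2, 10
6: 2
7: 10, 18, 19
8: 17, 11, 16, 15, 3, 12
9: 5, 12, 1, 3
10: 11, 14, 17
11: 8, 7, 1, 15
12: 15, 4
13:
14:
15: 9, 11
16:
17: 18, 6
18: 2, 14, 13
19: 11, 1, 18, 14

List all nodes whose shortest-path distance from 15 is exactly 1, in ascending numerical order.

9, 11

Level 0: 15
Level 1: 9, 11
Level 2: 1, 3, 5, 7, 8, 12
Level 3: 2, 4, 6, 10, 16, 17, 18, 19
Level 4: 13, 14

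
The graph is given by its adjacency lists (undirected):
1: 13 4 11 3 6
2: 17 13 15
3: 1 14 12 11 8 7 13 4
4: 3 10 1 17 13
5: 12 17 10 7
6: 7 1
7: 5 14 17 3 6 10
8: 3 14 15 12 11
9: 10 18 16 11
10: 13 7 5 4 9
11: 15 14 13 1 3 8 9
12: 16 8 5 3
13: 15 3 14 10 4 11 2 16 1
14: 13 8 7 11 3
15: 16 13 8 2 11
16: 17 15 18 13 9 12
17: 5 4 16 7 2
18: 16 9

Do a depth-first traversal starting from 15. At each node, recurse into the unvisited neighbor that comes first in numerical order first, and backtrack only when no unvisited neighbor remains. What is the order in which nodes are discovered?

15 → 2 → 13 → 1 → 3 → 4 → 10 → 5 → 7 → 6 → 14 → 8 → 11 → 9 → 16 → 12 → 17 → 18

Visit 15
15 → 2
2 → 13
13 → 1
1 → 3
3 → 4
4 → 10
10 → 5
5 → 7
7 → 6
7 → 14
14 → 8
8 → 11
11 → 9
9 → 16
16 → 12
16 → 17
16 → 18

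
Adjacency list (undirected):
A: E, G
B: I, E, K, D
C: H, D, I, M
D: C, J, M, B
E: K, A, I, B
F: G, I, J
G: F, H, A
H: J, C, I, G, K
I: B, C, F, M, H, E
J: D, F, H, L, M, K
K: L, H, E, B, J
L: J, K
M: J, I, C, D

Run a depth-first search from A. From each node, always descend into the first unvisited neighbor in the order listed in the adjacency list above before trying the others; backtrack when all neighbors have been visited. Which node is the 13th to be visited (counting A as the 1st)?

M

Visit A
A → E
E → K
K → L
L → J
J → D
D → C
C → H
H → I
I → B
I → F
F → G
I → M

Visit order: A, E, K, L, J, D, C, H, I, B, F, G, M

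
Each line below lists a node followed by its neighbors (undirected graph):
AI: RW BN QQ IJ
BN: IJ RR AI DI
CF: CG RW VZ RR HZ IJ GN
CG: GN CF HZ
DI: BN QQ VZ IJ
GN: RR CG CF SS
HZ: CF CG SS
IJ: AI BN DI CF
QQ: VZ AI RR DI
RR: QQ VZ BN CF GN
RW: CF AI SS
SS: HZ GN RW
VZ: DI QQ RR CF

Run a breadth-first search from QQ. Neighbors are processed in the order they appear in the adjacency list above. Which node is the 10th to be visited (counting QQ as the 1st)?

GN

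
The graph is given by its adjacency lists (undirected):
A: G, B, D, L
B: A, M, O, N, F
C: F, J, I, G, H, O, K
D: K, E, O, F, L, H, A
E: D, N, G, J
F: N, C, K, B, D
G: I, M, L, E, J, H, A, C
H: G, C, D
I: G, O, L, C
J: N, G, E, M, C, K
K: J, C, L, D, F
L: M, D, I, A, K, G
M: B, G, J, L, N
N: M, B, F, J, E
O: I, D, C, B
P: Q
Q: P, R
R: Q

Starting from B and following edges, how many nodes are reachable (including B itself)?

BFS from B visits: B, A, F, M, N, O, D, G, L, C, K, J, E, I, H
Reachable nodes: 15 of 18 total.

15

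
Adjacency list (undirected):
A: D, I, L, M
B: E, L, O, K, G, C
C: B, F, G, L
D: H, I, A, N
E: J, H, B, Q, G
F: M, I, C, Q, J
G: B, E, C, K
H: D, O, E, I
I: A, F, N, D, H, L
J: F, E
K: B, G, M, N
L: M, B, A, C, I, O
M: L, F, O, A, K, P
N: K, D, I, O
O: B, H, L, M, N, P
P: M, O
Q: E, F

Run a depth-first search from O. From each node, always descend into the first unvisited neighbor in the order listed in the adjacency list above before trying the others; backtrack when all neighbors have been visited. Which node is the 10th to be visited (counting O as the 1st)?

H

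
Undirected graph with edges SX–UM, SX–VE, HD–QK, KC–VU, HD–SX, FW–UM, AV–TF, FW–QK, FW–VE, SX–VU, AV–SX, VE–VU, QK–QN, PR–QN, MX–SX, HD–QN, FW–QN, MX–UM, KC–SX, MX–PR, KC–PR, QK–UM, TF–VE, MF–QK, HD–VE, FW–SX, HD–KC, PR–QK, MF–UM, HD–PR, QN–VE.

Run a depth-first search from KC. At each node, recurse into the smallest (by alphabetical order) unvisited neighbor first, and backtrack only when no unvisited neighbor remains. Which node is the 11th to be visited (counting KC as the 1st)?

MF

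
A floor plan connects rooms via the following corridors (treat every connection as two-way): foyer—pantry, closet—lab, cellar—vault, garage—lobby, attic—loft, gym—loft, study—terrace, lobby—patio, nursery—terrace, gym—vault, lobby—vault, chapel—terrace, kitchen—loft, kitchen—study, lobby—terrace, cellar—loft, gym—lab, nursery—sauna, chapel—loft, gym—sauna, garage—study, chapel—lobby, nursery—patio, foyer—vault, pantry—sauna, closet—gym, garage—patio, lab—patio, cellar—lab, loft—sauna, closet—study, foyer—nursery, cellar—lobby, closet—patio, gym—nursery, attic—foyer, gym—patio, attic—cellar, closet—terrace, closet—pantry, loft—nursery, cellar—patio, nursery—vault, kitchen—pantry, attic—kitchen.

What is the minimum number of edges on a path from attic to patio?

2

Level 0: attic
Level 1: cellar, foyer, kitchen, loft
Level 2: chapel, gym, lab, lobby, nursery, pantry, patio, sauna, study, vault
Level 3: closet, garage, terrace
patio first appears at level 2.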